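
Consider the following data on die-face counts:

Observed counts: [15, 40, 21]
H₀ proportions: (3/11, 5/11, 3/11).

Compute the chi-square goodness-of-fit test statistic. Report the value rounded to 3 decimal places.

n = 76; E_i = n·p_i = [20.73, 34.55, 20.73]
χ² = (15−20.73)²/20.73 + (40−34.55)²/34.55 + (21−20.73)²/20.73 = 2.4474
df = 2

test statistic = 2.447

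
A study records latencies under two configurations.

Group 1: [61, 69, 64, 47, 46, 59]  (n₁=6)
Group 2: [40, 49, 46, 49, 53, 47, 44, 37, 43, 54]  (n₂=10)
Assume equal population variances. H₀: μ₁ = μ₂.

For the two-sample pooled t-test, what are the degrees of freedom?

degrees of freedom = 14

df = n₁ + n₂ − 2 = 6 + 10 − 2 = 14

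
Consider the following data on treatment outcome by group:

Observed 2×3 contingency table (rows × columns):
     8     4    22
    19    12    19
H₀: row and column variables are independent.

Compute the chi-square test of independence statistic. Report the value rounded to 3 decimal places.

test statistic = 5.866

Row totals [34, 50], col totals [27, 16, 41], n=84
χ² = (8−10.93)²/10.93 + (4−6.48)²/6.48 + (22−16.60)²/16.60 + (19−16.07)²/16.07 + (12−9.52)²/9.52 + (19−24.40)²/24.40 = 5.8662
df = 2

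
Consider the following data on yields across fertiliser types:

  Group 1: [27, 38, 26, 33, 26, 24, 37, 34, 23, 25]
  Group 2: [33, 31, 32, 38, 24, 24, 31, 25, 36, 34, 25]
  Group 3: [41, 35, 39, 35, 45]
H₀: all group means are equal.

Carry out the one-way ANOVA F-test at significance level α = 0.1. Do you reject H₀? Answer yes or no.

Group means [29.30, 30.27, 39.00], grand mean 31.577
SSB = Σnᵢ(x̄ᵢ−x̄)² = 346.064; SSW = ΣΣ(x−x̄ᵢ)² = 608.282
MSB = 346.064/2 = 173.0322; MSW = 608.282/23 = 26.4470
F = MSB/MSW = 6.5426
df = (2, 23)
p-value (upper-tail) = 0.00563
At α=0.1: p < α → reject H₀

reject H₀: yes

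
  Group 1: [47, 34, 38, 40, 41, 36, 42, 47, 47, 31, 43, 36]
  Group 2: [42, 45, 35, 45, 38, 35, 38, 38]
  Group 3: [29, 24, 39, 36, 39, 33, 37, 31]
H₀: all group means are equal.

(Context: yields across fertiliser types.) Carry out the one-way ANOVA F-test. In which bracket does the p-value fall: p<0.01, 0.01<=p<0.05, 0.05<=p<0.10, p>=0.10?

Group means [40.17, 39.50, 33.50], grand mean 38.071
SSB = Σnᵢ(x̄ᵢ−x̄)² = 236.190; SSW = ΣΣ(x−x̄ᵢ)² = 623.667
MSB = 236.190/2 = 118.0952; MSW = 623.667/25 = 24.9467
F = MSB/MSW = 4.7339
df = (2, 25)
p-value (upper-tail) = 0.01805
→ bracket: 0.01<=p<0.05

p-value bracket: 0.01<=p<0.05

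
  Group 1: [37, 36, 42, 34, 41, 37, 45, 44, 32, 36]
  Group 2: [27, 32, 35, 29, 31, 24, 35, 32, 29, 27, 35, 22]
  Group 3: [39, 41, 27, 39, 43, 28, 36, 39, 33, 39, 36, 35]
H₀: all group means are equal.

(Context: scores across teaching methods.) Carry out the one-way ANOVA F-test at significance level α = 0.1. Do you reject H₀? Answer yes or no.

Group means [38.40, 29.83, 36.25], grand mean 34.618
SSB = Σnᵢ(x̄ᵢ−x̄)² = 449.713; SSW = ΣΣ(x−x̄ᵢ)² = 638.317
MSB = 449.713/2 = 224.8564; MSW = 638.317/31 = 20.5909
F = MSB/MSW = 10.9202
df = (2, 31)
p-value (upper-tail) = 0.00026
At α=0.1: p < α → reject H₀

reject H₀: yes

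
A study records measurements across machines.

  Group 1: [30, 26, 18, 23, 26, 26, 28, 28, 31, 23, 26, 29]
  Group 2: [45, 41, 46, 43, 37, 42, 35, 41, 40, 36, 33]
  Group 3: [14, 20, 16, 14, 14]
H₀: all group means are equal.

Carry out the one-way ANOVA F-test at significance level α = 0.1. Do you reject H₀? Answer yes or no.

Group means [26.17, 39.91, 15.60], grand mean 29.679
SSB = Σnᵢ(x̄ᵢ−x̄)² = 2290.331; SSW = ΣΣ(x−x̄ᵢ)² = 341.776
MSB = 2290.331/2 = 1145.1657; MSW = 341.776/25 = 13.6710
F = MSB/MSW = 83.7659
df = (2, 25)
p-value (upper-tail) = 0.00000
At α=0.1: p < α → reject H₀

reject H₀: yes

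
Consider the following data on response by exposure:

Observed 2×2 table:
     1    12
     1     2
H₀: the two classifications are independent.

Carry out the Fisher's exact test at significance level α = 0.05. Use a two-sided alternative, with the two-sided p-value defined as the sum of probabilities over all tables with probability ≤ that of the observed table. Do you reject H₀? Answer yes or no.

Margins: r₁=13, r₂=3, c₁=2, c₂=14, n=16
p_obs = C(13,1)·C(3,1)/C(16,2); sum pmf over tables with pmf ≤ p_obs
p-value (two-sided) = 0.35000
At α=0.05: p ≥ α → fail to reject H₀

reject H₀: no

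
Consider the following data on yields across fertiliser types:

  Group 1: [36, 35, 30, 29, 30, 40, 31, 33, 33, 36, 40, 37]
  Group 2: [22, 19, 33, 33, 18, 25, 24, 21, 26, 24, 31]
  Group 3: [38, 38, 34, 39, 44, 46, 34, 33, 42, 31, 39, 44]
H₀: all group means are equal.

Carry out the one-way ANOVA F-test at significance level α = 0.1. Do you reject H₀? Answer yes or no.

reject H₀: yes

Group means [34.17, 25.09, 38.50], grand mean 32.800
SSB = Σnᵢ(x̄ᵢ−x̄)² = 1066.024; SSW = ΣΣ(x−x̄ᵢ)² = 691.576
MSB = 1066.024/2 = 533.0121; MSW = 691.576/32 = 21.6117
F = MSB/MSW = 24.6631
df = (2, 32)
p-value (upper-tail) = 0.00000
At α=0.1: p < α → reject H₀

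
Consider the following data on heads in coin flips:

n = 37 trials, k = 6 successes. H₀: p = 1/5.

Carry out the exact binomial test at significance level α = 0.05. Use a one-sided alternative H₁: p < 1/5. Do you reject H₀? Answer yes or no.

reject H₀: no

Exact binomial: n=37, k=6, p₀=1/5=0.2000
P(X≤6) from Σ C(n,i)·p₀^i·(1−p₀)^(n−i)
p-value (one-sided, H₁ less) = 0.36983
At α=0.05: p ≥ α → fail to reject H₀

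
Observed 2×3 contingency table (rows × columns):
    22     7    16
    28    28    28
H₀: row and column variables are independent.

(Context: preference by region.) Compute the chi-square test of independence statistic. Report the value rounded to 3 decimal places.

Row totals [45, 84], col totals [50, 35, 44], n=129
χ² = (22−17.44)²/17.44 + (7−12.21)²/12.21 + (16−15.35)²/15.35 + (28−32.56)²/32.56 + (28−22.79)²/22.79 + (28−28.65)²/28.65 = 5.2851
df = 2

test statistic = 5.285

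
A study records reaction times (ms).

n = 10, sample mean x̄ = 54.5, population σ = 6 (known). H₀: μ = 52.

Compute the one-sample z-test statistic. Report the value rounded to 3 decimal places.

test statistic = 1.318

SE = σ/√n = 6/√10 = 1.8974
z = (x̄−μ₀)/SE = (54.5−52)/1.8974 = 1.3176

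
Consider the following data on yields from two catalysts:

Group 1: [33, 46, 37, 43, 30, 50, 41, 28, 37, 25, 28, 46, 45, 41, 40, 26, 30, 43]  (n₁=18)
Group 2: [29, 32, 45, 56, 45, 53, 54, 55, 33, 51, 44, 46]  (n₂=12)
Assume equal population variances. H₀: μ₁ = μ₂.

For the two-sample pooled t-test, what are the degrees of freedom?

df = n₁ + n₂ − 2 = 18 + 12 − 2 = 28

degrees of freedom = 28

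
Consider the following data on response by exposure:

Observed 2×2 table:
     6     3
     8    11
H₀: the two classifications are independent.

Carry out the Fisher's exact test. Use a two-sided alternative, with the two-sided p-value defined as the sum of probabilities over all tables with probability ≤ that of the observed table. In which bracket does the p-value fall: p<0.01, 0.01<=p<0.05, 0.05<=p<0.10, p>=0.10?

p-value bracket: p>=0.10

Margins: r₁=9, r₂=19, c₁=14, c₂=14, n=28
p_obs = C(9,6)·C(19,8)/C(28,14); sum pmf over tables with pmf ≤ p_obs
p-value (two-sided) = 0.41971
→ bracket: p>=0.10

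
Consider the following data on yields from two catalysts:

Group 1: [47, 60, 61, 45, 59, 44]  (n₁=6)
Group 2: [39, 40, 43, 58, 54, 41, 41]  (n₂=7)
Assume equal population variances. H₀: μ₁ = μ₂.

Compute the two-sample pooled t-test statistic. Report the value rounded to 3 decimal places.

test statistic = 1.725

x̄₁=52.667, s₁=8.116, n₁=6
x̄₂=45.143, s₂=7.603, n₂=7
s_p² = [5·8.116² + 6·7.603²]/11 = 61.4719
SE = √(s_p²·(1/6+1/7)) = 4.3620
t = (52.667−45.143)/4.3620 = 1.7249
df = 11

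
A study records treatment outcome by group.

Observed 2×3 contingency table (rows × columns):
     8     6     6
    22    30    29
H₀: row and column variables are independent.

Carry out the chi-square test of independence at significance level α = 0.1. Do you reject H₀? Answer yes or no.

reject H₀: no

Row totals [20, 81], col totals [30, 36, 35], n=101
χ² = (8−5.94)²/5.94 + (6−7.13)²/7.13 + (6−6.93)²/6.93 + (22−24.06)²/24.06 + (30−28.87)²/28.87 + (29−28.07)²/28.07 = 1.2689
df = 2
p-value (upper-tail) = 0.53023
At α=0.1: p ≥ α → fail to reject H₀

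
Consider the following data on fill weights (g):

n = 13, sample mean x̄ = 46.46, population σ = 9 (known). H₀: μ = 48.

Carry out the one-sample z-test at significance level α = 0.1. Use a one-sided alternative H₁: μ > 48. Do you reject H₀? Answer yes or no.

reject H₀: no

SE = σ/√n = 9/√13 = 2.4962
z = (x̄−μ₀)/SE = (46.46−48)/2.4962 = -0.6169
p-value (one-sided, H₁ greater) = 0.73137
At α=0.1: p ≥ α → fail to reject H₀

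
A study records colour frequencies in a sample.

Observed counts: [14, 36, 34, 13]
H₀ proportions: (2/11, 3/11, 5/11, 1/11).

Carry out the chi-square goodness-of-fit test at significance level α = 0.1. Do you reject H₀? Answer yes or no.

n = 97; E_i = n·p_i = [17.64, 26.45, 44.09, 8.82]
χ² = (14−17.64)²/17.64 + (36−26.45)²/26.45 + (34−44.09)²/44.09 + (13−8.82)²/8.82 = 8.4866
df = 3
p-value (upper-tail) = 0.03696
At α=0.1: p < α → reject H₀

reject H₀: yes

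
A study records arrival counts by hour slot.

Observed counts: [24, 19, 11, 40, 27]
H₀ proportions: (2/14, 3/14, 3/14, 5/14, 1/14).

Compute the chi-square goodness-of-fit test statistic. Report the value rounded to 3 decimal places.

n = 121; E_i = n·p_i = [17.29, 25.93, 25.93, 43.21, 8.64]
χ² = (24−17.29)²/17.29 + (19−25.93)²/25.93 + (11−25.93)²/25.93 + (40−43.21)²/43.21 + (27−8.64)²/8.64 = 52.2837
df = 4

test statistic = 52.284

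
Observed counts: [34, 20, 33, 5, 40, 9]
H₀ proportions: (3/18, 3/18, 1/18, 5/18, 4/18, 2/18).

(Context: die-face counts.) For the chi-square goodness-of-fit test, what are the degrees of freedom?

df = k − 1 = 6 − 1 = 5

degrees of freedom = 5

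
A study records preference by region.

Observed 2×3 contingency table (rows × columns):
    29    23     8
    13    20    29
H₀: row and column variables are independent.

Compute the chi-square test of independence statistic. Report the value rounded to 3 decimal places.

Row totals [60, 62], col totals [42, 43, 37], n=122
χ² = (29−20.66)²/20.66 + (23−21.15)²/21.15 + (8−18.20)²/18.20 + (13−21.34)²/21.34 + (20−21.85)²/21.85 + (29−18.80)²/18.80 = 18.1956
df = 2

test statistic = 18.196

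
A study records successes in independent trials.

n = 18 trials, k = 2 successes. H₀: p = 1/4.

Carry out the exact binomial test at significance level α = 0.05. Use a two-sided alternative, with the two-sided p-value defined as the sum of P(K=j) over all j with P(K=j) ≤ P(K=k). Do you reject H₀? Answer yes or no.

Exact binomial: n=18, k=2, p₀=1/4=0.2500
P(X=j) = C(n,j)·p₀^j·(1−p₀)^(n−j); p = Σ P(X=j) over j with P(X=j) ≤ P(X=2)
p-value (two-sided) = 0.27429
At α=0.05: p ≥ α → fail to reject H₀

reject H₀: no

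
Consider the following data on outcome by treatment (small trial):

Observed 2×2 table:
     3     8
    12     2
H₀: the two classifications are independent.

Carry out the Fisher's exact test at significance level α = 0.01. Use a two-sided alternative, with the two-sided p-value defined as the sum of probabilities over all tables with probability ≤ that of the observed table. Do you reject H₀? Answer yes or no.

Margins: r₁=11, r₂=14, c₁=15, c₂=10, n=25
p_obs = C(11,3)·C(14,12)/C(25,15); sum pmf over tables with pmf ≤ p_obs
p-value (two-sided) = 0.00514
At α=0.01: p < α → reject H₀

reject H₀: yes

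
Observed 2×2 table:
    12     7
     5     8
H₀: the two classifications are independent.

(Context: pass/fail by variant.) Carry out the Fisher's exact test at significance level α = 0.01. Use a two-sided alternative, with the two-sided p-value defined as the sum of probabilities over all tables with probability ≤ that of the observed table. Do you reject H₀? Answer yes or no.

reject H₀: no

Margins: r₁=19, r₂=13, c₁=17, c₂=15, n=32
p_obs = C(19,12)·C(13,5)/C(32,17); sum pmf over tables with pmf ≤ p_obs
p-value (two-sided) = 0.28037
At α=0.01: p ≥ α → fail to reject H₀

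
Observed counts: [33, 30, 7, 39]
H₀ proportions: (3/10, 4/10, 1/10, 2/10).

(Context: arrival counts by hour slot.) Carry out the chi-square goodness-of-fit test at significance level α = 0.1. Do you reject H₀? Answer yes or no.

reject H₀: yes

n = 109; E_i = n·p_i = [32.70, 43.60, 10.90, 21.80]
χ² = (33−32.70)²/32.70 + (30−43.60)²/43.60 + (7−10.90)²/10.90 + (39−21.80)²/21.80 = 19.2110
df = 3
p-value (upper-tail) = 0.00025
At α=0.1: p < α → reject H₀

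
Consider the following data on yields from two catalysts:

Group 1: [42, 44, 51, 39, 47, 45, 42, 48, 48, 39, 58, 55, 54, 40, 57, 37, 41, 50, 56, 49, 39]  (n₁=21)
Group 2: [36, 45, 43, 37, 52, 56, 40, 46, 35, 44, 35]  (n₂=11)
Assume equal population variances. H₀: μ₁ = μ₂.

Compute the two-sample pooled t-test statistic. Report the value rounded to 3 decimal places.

test statistic = 1.622

x̄₁=46.714, s₁=6.649, n₁=21
x̄₂=42.636, s₂=6.961, n₂=11
s_p² = [20·6.649² + 10·6.961²]/30 = 45.6277
SE = √(s_p²·(1/21+1/11)) = 2.5141
t = (46.714−42.636)/2.5141 = 1.6220
df = 30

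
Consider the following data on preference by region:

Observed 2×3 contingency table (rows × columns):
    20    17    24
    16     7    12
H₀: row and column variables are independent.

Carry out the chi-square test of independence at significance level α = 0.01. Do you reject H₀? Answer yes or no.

reject H₀: no

Row totals [61, 35], col totals [36, 24, 36], n=96
χ² = (20−22.88)²/22.88 + (17−15.25)²/15.25 + (24−22.88)²/22.88 + (16−13.12)²/13.12 + (7−8.75)²/8.75 + (12−13.12)²/13.12 = 1.6937
df = 2
p-value (upper-tail) = 0.42877
At α=0.01: p ≥ α → fail to reject H₀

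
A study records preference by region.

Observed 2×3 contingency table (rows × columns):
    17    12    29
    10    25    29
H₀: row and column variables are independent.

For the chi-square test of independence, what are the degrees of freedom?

df = (r−1)(c−1) = (2−1)·(3−1) = 2

degrees of freedom = 2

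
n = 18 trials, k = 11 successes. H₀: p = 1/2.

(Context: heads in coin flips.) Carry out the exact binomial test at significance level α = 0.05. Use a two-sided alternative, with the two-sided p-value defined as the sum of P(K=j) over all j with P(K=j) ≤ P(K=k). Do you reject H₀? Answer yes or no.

reject H₀: no

Exact binomial: n=18, k=11, p₀=1/2=0.5000
P(X=j) = C(n,j)·p₀^j·(1−p₀)^(n−j); p = Σ P(X=j) over j with P(X=j) ≤ P(X=11)
p-value (two-sided) = 0.48068
At α=0.05: p ≥ α → fail to reject H₀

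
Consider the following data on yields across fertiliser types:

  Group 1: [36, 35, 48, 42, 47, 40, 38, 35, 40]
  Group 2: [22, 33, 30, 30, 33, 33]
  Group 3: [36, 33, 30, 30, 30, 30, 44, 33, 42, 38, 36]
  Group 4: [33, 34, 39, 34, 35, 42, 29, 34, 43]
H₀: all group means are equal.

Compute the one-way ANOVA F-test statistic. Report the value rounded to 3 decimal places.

test statistic = 5.525

Group means [40.11, 30.17, 34.73, 35.89], grand mean 35.629
SSB = Σnᵢ(x̄ᵢ−x̄)² = 369.378; SSW = ΣΣ(x−x̄ᵢ)² = 690.793
MSB = 369.378/3 = 123.1262; MSW = 690.793/31 = 22.2836
F = MSB/MSW = 5.5254
df = (3, 31)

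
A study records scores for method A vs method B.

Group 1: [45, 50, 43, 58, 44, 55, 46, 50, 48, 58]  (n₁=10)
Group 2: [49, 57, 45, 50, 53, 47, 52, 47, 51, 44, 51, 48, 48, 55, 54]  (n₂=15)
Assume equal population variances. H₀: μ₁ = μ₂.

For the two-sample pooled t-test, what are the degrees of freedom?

df = n₁ + n₂ − 2 = 10 + 15 − 2 = 23

degrees of freedom = 23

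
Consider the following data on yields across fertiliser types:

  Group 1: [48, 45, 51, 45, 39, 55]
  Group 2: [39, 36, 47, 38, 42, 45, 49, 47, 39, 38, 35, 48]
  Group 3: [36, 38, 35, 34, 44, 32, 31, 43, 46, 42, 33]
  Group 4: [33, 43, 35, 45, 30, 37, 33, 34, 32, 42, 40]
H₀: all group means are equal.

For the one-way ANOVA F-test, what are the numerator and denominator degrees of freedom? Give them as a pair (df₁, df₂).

k = 4 groups, N = 40 total
df = (k−1, N−k) = (4−1, 40−4) = (3, 36)

degrees of freedom = [3, 36]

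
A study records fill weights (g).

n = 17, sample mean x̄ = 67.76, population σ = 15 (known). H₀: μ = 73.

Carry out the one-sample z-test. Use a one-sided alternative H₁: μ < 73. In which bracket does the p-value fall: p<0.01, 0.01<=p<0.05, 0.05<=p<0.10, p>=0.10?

SE = σ/√n = 15/√17 = 3.6380
z = (x̄−μ₀)/SE = (67.76−73)/3.6380 = -1.4403
p-value (one-sided, H₁ less) = 0.07489
→ bracket: 0.05<=p<0.10

p-value bracket: 0.05<=p<0.10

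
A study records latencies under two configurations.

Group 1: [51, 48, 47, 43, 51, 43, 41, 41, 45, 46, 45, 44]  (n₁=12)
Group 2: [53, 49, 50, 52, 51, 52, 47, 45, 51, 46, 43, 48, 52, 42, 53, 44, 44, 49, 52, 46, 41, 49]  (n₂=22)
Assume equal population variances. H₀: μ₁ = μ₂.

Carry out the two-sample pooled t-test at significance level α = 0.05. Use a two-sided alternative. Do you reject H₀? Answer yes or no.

reject H₀: yes

x̄₁=45.417, s₁=3.370, n₁=12
x̄₂=48.136, s₂=3.771, n₂=22
s_p² = [11·3.370² + 21·3.771²]/32 = 13.2346
SE = √(s_p²·(1/12+1/22)) = 1.3055
t = (45.417−48.136)/1.3055 = -2.0832
df = 32
p-value (two-sided) = 0.04531
At α=0.05: p < α → reject H₀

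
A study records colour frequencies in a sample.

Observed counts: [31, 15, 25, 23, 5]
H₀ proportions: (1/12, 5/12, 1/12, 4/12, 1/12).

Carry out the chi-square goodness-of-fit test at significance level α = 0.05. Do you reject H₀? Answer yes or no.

reject H₀: yes

n = 99; E_i = n·p_i = [8.25, 41.25, 8.25, 33.00, 8.25]
χ² = (31−8.25)²/8.25 + (15−41.25)²/41.25 + (25−8.25)²/8.25 + (23−33.00)²/33.00 + (5−8.25)²/8.25 = 117.7576
df = 4
p-value (upper-tail) = 0.00000
At α=0.05: p < α → reject H₀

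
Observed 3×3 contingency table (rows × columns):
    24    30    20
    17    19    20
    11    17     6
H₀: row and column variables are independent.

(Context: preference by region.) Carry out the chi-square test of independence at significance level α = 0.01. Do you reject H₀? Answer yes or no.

reject H₀: no

Row totals [74, 56, 34], col totals [52, 66, 46], n=164
χ² = (24−23.46)²/23.46 + (30−29.78)²/29.78 + (20−20.76)²/20.76 + (17−17.76)²/17.76 + (19−22.54)²/22.54 + (20−15.71)²/15.71 + (11−10.78)²/10.78 + (17−13.68)²/13.68 + (6−9.54)²/9.54 = 3.9219
df = 4
p-value (upper-tail) = 0.41668
At α=0.01: p ≥ α → fail to reject H₀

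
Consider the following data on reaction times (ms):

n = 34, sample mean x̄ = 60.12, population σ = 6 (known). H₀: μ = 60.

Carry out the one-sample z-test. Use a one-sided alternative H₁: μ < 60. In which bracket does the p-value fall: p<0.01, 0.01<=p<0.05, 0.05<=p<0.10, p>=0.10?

SE = σ/√n = 6/√34 = 1.0290
z = (x̄−μ₀)/SE = (60.12−60)/1.0290 = 0.1166
p-value (one-sided, H₁ less) = 0.54642
→ bracket: p>=0.10

p-value bracket: p>=0.10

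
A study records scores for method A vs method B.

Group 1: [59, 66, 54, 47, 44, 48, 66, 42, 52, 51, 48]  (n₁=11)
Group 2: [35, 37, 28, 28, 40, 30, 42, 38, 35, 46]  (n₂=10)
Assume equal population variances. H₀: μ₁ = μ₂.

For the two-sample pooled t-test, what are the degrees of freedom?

degrees of freedom = 19

df = n₁ + n₂ − 2 = 11 + 10 − 2 = 19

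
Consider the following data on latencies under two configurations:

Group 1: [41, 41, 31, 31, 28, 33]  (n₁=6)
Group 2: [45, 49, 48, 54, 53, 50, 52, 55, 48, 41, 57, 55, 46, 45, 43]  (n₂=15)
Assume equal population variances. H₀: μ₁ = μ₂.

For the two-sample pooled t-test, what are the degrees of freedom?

degrees of freedom = 19

df = n₁ + n₂ − 2 = 6 + 15 − 2 = 19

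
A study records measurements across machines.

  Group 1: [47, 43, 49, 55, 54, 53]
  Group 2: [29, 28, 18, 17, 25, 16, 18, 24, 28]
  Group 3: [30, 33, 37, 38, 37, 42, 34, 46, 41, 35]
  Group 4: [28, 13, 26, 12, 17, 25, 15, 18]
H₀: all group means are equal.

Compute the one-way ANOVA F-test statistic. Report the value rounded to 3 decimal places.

test statistic = 52.203

Group means [50.17, 22.56, 37.30, 19.25], grand mean 31.242
SSB = Σnᵢ(x̄ᵢ−x̄)² = 4345.405; SSW = ΣΣ(x−x̄ᵢ)² = 804.656
MSB = 4345.405/3 = 1448.4684; MSW = 804.656/29 = 27.7467
F = MSB/MSW = 52.2032
df = (3, 29)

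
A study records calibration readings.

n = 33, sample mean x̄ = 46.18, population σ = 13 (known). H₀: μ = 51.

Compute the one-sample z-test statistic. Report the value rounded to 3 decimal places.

test statistic = -2.130

SE = σ/√n = 13/√33 = 2.2630
z = (x̄−μ₀)/SE = (46.18−51)/2.2630 = -2.1299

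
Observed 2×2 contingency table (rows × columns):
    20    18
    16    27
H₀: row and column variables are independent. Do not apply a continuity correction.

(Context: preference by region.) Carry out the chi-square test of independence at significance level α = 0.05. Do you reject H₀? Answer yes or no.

reject H₀: no

Row totals [38, 43], col totals [36, 45], n=81
χ² = (20−16.89)²/16.89 + (18−21.11)²/21.11 + (16−19.11)²/19.11 + (27−23.89)²/23.89 = 1.9432
df = 1
p-value (upper-tail) = 0.16332
At α=0.05: p ≥ α → fail to reject H₀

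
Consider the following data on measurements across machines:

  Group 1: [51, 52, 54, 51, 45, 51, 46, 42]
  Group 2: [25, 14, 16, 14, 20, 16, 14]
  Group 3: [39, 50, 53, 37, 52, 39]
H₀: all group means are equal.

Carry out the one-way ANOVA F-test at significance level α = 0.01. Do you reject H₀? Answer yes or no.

Group means [49.00, 17.00, 45.00], grand mean 37.190
SSB = Σnᵢ(x̄ᵢ−x̄)² = 4335.238; SSW = ΣΣ(x−x̄ᵢ)² = 496.000
MSB = 4335.238/2 = 2167.6190; MSW = 496.000/18 = 27.5556
F = MSB/MSW = 78.6636
df = (2, 18)
p-value (upper-tail) = 0.00000
At α=0.01: p < α → reject H₀

reject H₀: yes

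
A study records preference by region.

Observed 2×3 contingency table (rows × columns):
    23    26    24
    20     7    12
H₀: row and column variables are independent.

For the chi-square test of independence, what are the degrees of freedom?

degrees of freedom = 2

df = (r−1)(c−1) = (2−1)·(3−1) = 2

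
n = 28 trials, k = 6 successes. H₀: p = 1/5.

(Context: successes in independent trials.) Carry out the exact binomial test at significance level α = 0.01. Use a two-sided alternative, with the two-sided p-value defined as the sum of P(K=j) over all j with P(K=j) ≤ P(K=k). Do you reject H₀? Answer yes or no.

reject H₀: no

Exact binomial: n=28, k=6, p₀=1/5=0.2000
P(X=j) = C(n,j)·p₀^j·(1−p₀)^(n−j); p = Σ P(X=j) over j with P(X=j) ≤ P(X=6)
p-value (two-sided) = 0.81435
At α=0.01: p ≥ α → fail to reject H₀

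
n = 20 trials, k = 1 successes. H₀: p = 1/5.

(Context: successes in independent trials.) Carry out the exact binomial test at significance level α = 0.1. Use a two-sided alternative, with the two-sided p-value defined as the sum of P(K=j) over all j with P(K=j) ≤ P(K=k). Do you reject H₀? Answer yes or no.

reject H₀: no

Exact binomial: n=20, k=1, p₀=1/5=0.2000
P(X=j) = C(n,j)·p₀^j·(1−p₀)^(n−j); p = Σ P(X=j) over j with P(X=j) ≤ P(X=1)
p-value (two-sided) = 0.15587
At α=0.1: p ≥ α → fail to reject H₀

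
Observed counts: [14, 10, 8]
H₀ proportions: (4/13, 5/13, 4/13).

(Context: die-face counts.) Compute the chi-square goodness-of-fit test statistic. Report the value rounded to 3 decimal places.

n = 32; E_i = n·p_i = [9.85, 12.31, 9.85]
χ² = (14−9.85)²/9.85 + (10−12.31)²/12.31 + (8−9.85)²/9.85 = 2.5312
df = 2

test statistic = 2.531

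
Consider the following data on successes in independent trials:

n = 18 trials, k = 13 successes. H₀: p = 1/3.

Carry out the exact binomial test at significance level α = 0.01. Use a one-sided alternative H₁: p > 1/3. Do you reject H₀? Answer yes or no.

Exact binomial: n=18, k=13, p₀=1/3=0.3333
P(X≥13) from Σ C(n,i)·p₀^i·(1−p₀)^(n−i)
p-value (one-sided, H₁ greater) = 0.00085
At α=0.01: p < α → reject H₀

reject H₀: yes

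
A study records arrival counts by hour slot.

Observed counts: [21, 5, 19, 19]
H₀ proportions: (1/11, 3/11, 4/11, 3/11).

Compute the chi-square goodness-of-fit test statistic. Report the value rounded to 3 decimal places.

test statistic = 49.423

n = 64; E_i = n·p_i = [5.82, 17.45, 23.27, 17.45]
χ² = (21−5.82)²/5.82 + (5−17.45)²/17.45 + (19−23.27)²/23.27 + (19−17.45)²/17.45 = 49.4232
df = 3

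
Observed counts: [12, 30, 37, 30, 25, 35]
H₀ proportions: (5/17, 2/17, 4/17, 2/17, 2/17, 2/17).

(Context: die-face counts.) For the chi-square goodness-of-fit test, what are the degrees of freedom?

degrees of freedom = 5

df = k − 1 = 6 − 1 = 5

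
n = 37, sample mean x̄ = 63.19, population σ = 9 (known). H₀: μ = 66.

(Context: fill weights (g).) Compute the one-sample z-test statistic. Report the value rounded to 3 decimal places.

test statistic = -1.899

SE = σ/√n = 9/√37 = 1.4796
z = (x̄−μ₀)/SE = (63.19−66)/1.4796 = -1.8992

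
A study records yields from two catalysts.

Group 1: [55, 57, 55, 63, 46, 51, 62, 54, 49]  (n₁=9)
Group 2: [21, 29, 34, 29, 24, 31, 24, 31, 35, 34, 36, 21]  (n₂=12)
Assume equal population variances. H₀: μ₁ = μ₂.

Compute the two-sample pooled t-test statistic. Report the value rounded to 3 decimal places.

x̄₁=54.667, s₁=5.590, n₁=9
x̄₂=29.083, s₂=5.401, n₂=12
s_p² = [8·5.590² + 11·5.401²]/19 = 30.0482
SE = √(s_p²·(1/9+1/12)) = 2.4172
t = (54.667−29.083)/2.4172 = 10.5840
df = 19

test statistic = 10.584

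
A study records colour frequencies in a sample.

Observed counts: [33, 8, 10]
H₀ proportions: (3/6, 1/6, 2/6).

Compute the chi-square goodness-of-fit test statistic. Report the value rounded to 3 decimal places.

test statistic = 5.118

n = 51; E_i = n·p_i = [25.50, 8.50, 17.00]
χ² = (33−25.50)²/25.50 + (8−8.50)²/8.50 + (10−17.00)²/17.00 = 5.1176
df = 2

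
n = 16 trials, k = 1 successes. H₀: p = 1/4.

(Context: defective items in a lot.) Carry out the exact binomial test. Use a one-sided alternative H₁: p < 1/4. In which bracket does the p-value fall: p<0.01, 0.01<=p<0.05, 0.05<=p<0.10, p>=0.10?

Exact binomial: n=16, k=1, p₀=1/4=0.2500
P(X≤1) from Σ C(n,i)·p₀^i·(1−p₀)^(n−i)
p-value (one-sided, H₁ less) = 0.06348
→ bracket: 0.05<=p<0.10

p-value bracket: 0.05<=p<0.10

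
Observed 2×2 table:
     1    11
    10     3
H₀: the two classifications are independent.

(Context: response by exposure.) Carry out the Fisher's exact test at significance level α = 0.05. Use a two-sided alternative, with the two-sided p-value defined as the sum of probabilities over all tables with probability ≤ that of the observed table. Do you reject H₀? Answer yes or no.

Margins: r₁=12, r₂=13, c₁=11, c₂=14, n=25
p_obs = C(12,1)·C(13,10)/C(25,11); sum pmf over tables with pmf ≤ p_obs
p-value (two-sided) = 0.00098
At α=0.05: p < α → reject H₀

reject H₀: yes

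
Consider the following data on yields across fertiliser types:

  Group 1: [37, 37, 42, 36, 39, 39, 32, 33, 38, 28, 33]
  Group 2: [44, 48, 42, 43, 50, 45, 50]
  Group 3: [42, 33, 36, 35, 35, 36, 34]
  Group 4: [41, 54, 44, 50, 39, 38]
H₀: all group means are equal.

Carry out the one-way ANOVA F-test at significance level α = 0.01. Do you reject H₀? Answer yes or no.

Group means [35.82, 46.00, 35.86, 44.33], grand mean 39.774
SSB = Σnᵢ(x̄ᵢ−x̄)² = 675.593; SSW = ΣΣ(x−x̄ᵢ)² = 479.827
MSB = 675.593/3 = 225.1975; MSW = 479.827/27 = 17.7714
F = MSB/MSW = 12.6719
df = (3, 27)
p-value (upper-tail) = 0.00002
At α=0.01: p < α → reject H₀

reject H₀: yes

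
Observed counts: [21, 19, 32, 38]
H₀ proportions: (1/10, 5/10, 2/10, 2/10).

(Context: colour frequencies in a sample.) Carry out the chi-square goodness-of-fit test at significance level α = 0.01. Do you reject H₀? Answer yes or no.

n = 110; E_i = n·p_i = [11.00, 55.00, 22.00, 22.00]
χ² = (21−11.00)²/11.00 + (19−55.00)²/55.00 + (32−22.00)²/22.00 + (38−22.00)²/22.00 = 48.8364
df = 3
p-value (upper-tail) = 0.00000
At α=0.01: p < α → reject H₀

reject H₀: yes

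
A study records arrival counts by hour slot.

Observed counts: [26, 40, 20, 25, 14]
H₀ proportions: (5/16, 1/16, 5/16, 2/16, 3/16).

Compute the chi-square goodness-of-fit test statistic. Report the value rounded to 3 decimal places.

test statistic = 155.708

n = 125; E_i = n·p_i = [39.06, 7.81, 39.06, 15.62, 23.44]
χ² = (26−39.06)²/39.06 + (40−7.81)²/7.81 + (20−39.06)²/39.06 + (25−15.62)²/15.62 + (14−23.44)²/23.44 = 155.7083
df = 4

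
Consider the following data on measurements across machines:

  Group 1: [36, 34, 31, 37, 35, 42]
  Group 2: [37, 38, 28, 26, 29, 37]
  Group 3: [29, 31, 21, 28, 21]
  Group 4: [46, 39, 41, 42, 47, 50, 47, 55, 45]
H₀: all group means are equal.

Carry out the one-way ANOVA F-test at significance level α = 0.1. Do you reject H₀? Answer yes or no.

Group means [35.83, 32.50, 26.00, 45.78], grand mean 36.615
SSB = Σnᵢ(x̄ᵢ−x̄)² = 1424.265; SSW = ΣΣ(x−x̄ᵢ)² = 489.889
MSB = 1424.265/3 = 474.7550; MSW = 489.889/22 = 22.2677
F = MSB/MSW = 21.3204
df = (3, 22)
p-value (upper-tail) = 0.00000
At α=0.1: p < α → reject H₀

reject H₀: yes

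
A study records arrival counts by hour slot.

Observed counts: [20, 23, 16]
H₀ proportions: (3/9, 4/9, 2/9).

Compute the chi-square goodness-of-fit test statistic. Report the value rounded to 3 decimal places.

test statistic = 1.038

n = 59; E_i = n·p_i = [19.67, 26.22, 13.11]
χ² = (20−19.67)²/19.67 + (23−26.22)²/26.22 + (16−13.11)²/13.11 = 1.0381
df = 2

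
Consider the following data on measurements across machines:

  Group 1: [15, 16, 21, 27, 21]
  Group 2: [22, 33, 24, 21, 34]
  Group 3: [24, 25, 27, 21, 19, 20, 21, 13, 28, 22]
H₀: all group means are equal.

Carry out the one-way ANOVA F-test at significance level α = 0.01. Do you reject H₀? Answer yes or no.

reject H₀: no

Group means [20.00, 26.80, 22.00], grand mean 22.700
SSB = Σnᵢ(x̄ᵢ−x̄)² = 125.400; SSW = ΣΣ(x−x̄ᵢ)² = 416.800
MSB = 125.400/2 = 62.7000; MSW = 416.800/17 = 24.5176
F = MSB/MSW = 2.5573
df = (2, 17)
p-value (upper-tail) = 0.10691
At α=0.01: p ≥ α → fail to reject H₀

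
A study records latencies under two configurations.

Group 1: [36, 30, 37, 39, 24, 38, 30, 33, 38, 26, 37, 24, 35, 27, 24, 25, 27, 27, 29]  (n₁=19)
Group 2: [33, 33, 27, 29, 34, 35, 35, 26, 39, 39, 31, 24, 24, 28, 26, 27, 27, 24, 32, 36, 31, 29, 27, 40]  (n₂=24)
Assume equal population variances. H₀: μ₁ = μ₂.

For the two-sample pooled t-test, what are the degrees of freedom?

df = n₁ + n₂ − 2 = 19 + 24 − 2 = 41

degrees of freedom = 41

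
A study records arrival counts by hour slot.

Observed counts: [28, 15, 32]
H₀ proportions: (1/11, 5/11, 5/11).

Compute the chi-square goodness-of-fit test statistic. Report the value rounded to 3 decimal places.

test statistic = 76.624

n = 75; E_i = n·p_i = [6.82, 34.09, 34.09]
χ² = (28−6.82)²/6.82 + (15−34.09)²/34.09 + (32−34.09)²/34.09 = 76.6240
df = 2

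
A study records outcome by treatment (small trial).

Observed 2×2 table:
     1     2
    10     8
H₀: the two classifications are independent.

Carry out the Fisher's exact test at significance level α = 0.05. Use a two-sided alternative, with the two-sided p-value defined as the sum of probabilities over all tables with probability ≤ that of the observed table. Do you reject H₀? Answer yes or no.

reject H₀: no

Margins: r₁=3, r₂=18, c₁=11, c₂=10, n=21
p_obs = C(3,1)·C(18,10)/C(21,11); sum pmf over tables with pmf ≤ p_obs
p-value (two-sided) = 0.58647
At α=0.05: p ≥ α → fail to reject H₀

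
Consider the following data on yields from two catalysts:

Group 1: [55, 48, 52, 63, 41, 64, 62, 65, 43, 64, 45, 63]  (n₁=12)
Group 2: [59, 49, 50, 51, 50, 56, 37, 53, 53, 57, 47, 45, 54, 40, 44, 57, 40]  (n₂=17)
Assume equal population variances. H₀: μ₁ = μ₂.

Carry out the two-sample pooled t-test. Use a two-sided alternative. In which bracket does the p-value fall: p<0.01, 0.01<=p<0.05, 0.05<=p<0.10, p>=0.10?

x̄₁=55.417, s₁=9.219, n₁=12
x̄₂=49.529, s₂=6.549, n₂=17
s_p² = [11·9.219² + 16·6.549²]/27 = 60.0427
SE = √(s_p²·(1/12+1/17)) = 2.9216
t = (55.417−49.529)/2.9216 = 2.0151
df = 27
p-value (two-sided) = 0.05395
→ bracket: 0.05<=p<0.10

p-value bracket: 0.05<=p<0.10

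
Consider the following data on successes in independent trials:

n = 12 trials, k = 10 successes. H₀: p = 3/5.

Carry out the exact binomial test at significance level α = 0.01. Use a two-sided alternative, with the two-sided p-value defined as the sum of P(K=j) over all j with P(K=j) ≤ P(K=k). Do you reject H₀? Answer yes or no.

Exact binomial: n=12, k=10, p₀=3/5=0.6000
P(X=j) = C(n,j)·p₀^j·(1−p₀)^(n−j); p = Σ P(X=j) over j with P(X=j) ≤ P(X=10)
p-value (two-sided) = 0.14075
At α=0.01: p ≥ α → fail to reject H₀

reject H₀: no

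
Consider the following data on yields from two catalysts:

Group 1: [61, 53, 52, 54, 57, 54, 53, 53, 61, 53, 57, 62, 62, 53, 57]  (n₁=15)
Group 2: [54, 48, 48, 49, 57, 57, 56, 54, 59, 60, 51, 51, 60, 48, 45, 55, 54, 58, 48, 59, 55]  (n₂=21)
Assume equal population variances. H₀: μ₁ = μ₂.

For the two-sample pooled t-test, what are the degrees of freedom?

df = n₁ + n₂ − 2 = 15 + 21 − 2 = 34

degrees of freedom = 34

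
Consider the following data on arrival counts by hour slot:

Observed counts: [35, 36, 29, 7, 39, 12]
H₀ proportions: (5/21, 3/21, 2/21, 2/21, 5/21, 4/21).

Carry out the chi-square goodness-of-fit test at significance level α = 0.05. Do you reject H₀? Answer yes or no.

reject H₀: yes

n = 158; E_i = n·p_i = [37.62, 22.57, 15.05, 15.05, 37.62, 30.10]
χ² = (35−37.62)²/37.62 + (36−22.57)²/22.57 + (29−15.05)²/15.05 + (7−15.05)²/15.05 + (39−37.62)²/37.62 + (12−30.10)²/30.10 = 36.3430
df = 5
p-value (upper-tail) = 0.00000
At α=0.05: p < α → reject H₀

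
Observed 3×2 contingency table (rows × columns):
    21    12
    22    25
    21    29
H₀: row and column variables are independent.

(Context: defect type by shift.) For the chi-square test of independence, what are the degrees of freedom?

degrees of freedom = 2

df = (r−1)(c−1) = (3−1)·(2−1) = 2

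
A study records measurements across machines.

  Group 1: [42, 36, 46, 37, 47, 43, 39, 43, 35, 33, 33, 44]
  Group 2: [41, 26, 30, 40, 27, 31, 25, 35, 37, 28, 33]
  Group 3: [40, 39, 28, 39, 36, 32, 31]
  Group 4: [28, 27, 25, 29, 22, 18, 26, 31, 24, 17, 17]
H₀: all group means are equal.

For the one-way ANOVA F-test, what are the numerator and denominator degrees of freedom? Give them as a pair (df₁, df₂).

degrees of freedom = [3, 37]

k = 4 groups, N = 41 total
df = (k−1, N−k) = (4−1, 41−4) = (3, 37)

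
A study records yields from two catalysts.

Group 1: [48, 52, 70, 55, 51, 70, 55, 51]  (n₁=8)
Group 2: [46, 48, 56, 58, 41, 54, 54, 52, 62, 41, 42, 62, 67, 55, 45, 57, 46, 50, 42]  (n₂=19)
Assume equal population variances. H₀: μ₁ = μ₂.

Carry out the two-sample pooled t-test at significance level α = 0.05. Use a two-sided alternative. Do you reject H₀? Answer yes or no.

reject H₀: no

x̄₁=56.500, s₁=8.635, n₁=8
x̄₂=51.474, s₂=7.806, n₂=19
s_p² = [7·8.635² + 18·7.806²]/25 = 64.7495
SE = √(s_p²·(1/8+1/19)) = 3.3914
t = (56.500−51.474)/3.3914 = 1.4821
df = 25
p-value (two-sided) = 0.15082
At α=0.05: p ≥ α → fail to reject H₀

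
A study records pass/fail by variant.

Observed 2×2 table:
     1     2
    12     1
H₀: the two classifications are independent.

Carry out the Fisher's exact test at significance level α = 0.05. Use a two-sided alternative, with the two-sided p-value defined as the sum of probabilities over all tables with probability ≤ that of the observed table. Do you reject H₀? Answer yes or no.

reject H₀: no

Margins: r₁=3, r₂=13, c₁=13, c₂=3, n=16
p_obs = C(3,1)·C(13,12)/C(16,13); sum pmf over tables with pmf ≤ p_obs
p-value (two-sided) = 0.07143
At α=0.05: p ≥ α → fail to reject H₀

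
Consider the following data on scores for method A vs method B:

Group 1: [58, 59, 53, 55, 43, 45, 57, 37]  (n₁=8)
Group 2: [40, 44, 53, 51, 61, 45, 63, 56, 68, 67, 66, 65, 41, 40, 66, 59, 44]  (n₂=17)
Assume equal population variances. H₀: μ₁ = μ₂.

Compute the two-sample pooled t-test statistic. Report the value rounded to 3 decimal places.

test statistic = -0.891

x̄₁=50.875, s₁=8.149, n₁=8
x̄₂=54.647, s₂=10.541, n₂=17
s_p² = [7·8.149² + 16·10.541²]/23 = 97.5112
SE = √(s_p²·(1/8+1/17)) = 4.2338
t = (50.875−54.647)/4.2338 = -0.8909
df = 23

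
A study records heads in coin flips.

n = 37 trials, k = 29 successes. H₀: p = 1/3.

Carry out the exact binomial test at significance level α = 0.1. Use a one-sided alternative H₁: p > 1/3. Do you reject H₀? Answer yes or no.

reject H₀: yes

Exact binomial: n=37, k=29, p₀=1/3=0.3333
P(X≥29) from Σ C(n,i)·p₀^i·(1−p₀)^(n−i)
p-value (one-sided, H₁ greater) = 0.00000
At α=0.1: p < α → reject H₀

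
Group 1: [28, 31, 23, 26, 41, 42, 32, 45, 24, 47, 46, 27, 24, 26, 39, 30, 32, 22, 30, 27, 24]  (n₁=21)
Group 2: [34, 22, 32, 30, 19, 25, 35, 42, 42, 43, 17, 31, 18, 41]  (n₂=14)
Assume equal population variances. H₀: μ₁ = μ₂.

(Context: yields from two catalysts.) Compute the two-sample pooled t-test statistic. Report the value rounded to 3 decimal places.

test statistic = 0.311

x̄₁=31.714, s₁=8.180, n₁=21
x̄₂=30.786, s₂=9.358, n₂=14
s_p² = [20·8.180² + 13·9.358²]/33 = 75.0498
SE = √(s_p²·(1/21+1/14)) = 2.9891
t = (31.714−30.786)/2.9891 = 0.3107
df = 33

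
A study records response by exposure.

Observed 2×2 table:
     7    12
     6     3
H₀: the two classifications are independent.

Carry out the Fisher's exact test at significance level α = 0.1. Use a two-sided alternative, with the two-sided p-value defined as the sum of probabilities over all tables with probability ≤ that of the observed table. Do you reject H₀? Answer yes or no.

reject H₀: no

Margins: r₁=19, r₂=9, c₁=13, c₂=15, n=28
p_obs = C(19,7)·C(9,6)/C(28,13); sum pmf over tables with pmf ≤ p_obs
p-value (two-sided) = 0.22754
At α=0.1: p ≥ α → fail to reject H₀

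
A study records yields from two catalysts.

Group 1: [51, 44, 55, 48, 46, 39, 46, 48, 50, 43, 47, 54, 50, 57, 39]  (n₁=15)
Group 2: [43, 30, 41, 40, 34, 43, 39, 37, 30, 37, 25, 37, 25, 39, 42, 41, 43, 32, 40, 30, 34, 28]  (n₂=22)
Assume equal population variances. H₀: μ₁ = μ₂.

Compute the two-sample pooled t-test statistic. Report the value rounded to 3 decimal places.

x̄₁=47.800, s₁=5.308, n₁=15
x̄₂=35.909, s₂=5.871, n₂=22
s_p² = [14·5.308² + 21·5.871²]/35 = 31.9491
SE = √(s_p²·(1/15+1/22)) = 1.8927
t = (47.800−35.909)/1.8927 = 6.2826
df = 35

test statistic = 6.283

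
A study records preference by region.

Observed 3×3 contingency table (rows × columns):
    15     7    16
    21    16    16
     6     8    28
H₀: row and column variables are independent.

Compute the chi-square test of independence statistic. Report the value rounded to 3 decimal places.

test statistic = 14.624

Row totals [38, 53, 42], col totals [42, 31, 60], n=133
χ² = (15−12.00)²/12.00 + (7−8.86)²/8.86 + (16−17.14)²/17.14 + (21−16.74)²/16.74 + (16−12.35)²/12.35 + (16−23.91)²/23.91 + (6−13.26)²/13.26 + (8−9.79)²/9.79 + (28−18.95)²/18.95 = 14.6243
df = 4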